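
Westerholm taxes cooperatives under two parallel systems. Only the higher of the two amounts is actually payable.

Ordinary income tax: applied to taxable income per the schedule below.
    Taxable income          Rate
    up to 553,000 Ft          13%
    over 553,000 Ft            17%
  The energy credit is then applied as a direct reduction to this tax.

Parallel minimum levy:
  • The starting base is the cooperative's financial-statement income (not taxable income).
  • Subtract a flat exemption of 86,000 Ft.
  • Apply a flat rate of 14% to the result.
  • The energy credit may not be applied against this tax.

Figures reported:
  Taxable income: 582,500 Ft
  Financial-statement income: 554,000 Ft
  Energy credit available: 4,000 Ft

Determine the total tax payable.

72,905 Ft

Parallel minimum levy:
  Base (financial-statement income): 554,000 Ft
  Less exemption 86,000 Ft → base 468,000 Ft
  468,000 Ft × 14% = 65,520 Ft

Ordinary income tax:
  553,000 Ft × 13% = 71,890 Ft
  29,500 Ft × 17% = 5,015 Ft
  → 76,905 Ft
  Less energy credit 4,000 Ft → 72,905 Ft

72,905 Ft > 65,520 Ft, so the ordinary income tax governs.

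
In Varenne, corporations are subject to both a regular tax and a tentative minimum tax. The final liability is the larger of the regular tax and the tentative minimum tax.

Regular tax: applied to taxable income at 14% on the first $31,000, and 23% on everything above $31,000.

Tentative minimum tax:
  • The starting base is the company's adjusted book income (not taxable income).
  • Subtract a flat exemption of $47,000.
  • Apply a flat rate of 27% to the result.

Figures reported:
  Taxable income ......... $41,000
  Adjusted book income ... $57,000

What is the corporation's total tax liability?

Tentative minimum tax:
  Base (adjusted book income): $57,000
  Less exemption $47,000 → base $10,000
  $10,000 × 27% = $2,700

Regular tax:
  $31,000 × 14% = $4,340
  $10,000 × 23% = $2,300
  → $6,640

$6,640 > $2,700, so the regular tax governs.

$6,640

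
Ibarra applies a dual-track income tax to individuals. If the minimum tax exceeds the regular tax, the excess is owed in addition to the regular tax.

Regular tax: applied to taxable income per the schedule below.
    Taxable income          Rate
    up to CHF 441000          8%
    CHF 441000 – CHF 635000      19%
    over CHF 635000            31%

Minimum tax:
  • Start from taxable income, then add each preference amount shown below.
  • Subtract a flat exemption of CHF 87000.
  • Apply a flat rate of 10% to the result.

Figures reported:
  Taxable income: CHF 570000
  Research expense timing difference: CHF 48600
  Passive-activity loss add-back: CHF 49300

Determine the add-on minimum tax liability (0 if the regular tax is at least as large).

CHF 0

Regular tax:
  CHF 441000 × 8% = CHF 35280
  CHF 129000 × 19% = CHF 24510
  → CHF 59790

Minimum tax:
  Adjusted income: CHF 570000 + CHF 48600 + CHF 49300 = CHF 667900
  Less exemption CHF 87000 → base CHF 580900
  CHF 580900 × 10% = CHF 58090

CHF 58090 ≤ CHF 59790, so no add-on is due.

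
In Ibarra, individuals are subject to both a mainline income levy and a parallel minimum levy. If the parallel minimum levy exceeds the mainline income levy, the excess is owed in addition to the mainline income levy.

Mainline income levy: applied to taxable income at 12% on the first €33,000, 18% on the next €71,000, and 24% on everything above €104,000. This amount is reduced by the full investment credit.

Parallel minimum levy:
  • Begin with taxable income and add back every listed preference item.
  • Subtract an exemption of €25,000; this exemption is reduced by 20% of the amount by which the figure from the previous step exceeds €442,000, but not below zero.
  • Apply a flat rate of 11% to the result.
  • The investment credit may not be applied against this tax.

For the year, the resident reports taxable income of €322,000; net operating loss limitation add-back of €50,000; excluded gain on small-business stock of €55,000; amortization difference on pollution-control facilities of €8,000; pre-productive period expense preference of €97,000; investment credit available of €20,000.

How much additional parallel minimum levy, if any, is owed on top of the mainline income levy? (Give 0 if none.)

€8,690

Parallel minimum levy:
  Adjusted income: €322,000 + €50,000 + €55,000 + €8,000 + €97,000 = €532,000
  Exemption: €25,000 − 20% × (€532,000 − €442,000) = €25,000 − €18,000 = €7,000
  Base: €532,000 − €7,000 = €525,000
  €525,000 × 11% = €57,750

Mainline income levy:
  €33,000 × 12% = €3,960
  €71,000 × 18% = €12,780
  €218,000 × 24% = €52,320
  → €69,060
  Less investment credit €20,000 → €49,060

Excess of parallel minimum levy over mainline income levy: €57,750 − €49,060 = €8,690.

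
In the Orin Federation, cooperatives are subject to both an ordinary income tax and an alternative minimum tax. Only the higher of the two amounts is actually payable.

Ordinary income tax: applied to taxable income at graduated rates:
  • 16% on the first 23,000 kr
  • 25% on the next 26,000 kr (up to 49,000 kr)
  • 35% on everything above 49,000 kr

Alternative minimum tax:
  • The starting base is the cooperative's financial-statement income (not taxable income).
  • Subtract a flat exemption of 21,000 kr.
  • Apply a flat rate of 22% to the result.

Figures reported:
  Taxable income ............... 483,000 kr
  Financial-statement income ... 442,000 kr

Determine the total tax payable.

162,080 kr

Ordinary income tax:
  23,000 kr × 16% = 3,680 kr
  26,000 kr × 25% = 6,500 kr
  434,000 kr × 35% = 151,900 kr
  → 162,080 kr

Alternative minimum tax:
  Base (financial-statement income): 442,000 kr
  Less exemption 21,000 kr → base 421,000 kr
  421,000 kr × 22% = 92,620 kr

162,080 kr > 92,620 kr, so the ordinary income tax governs.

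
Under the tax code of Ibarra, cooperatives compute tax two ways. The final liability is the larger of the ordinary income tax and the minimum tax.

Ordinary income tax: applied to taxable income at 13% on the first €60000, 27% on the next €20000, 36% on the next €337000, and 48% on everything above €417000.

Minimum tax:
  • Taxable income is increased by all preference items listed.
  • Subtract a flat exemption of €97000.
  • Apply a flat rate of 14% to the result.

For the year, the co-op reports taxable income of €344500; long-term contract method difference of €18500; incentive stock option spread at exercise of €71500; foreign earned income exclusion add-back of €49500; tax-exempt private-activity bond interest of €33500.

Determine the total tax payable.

€108420

Minimum tax:
  Adjusted income: €344500 + €18500 + €71500 + €49500 + €33500 = €517500
  Less exemption €97000 → base €420500
  €420500 × 14% = €58870

Ordinary income tax:
  €60000 × 13% = €7800
  €20000 × 27% = €5400
  €264500 × 36% = €95220
  → €108420

€108420 > €58870, so the ordinary income tax governs.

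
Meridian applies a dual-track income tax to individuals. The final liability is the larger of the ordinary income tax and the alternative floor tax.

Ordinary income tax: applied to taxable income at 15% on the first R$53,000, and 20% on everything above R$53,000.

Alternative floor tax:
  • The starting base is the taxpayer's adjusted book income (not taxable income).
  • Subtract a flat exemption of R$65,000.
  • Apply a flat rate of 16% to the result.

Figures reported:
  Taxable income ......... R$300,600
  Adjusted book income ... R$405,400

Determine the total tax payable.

Alternative floor tax:
  Base (adjusted book income): R$405,400
  Less exemption R$65,000 → base R$340,400
  R$340,400 × 16% = R$54,464

Ordinary income tax:
  R$53,000 × 15% = R$7,950
  R$247,600 × 20% = R$49,520
  → R$57,470

R$57,470 > R$54,464, so the ordinary income tax governs.

R$57,470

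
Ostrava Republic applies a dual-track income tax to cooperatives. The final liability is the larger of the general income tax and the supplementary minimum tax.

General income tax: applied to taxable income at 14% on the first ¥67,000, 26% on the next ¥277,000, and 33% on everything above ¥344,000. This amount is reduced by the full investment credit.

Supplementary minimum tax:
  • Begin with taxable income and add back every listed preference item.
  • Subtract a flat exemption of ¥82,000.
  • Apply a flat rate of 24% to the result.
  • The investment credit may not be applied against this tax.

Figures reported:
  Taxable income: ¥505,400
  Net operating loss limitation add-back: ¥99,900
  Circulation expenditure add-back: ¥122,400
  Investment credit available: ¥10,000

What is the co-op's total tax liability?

Supplementary minimum tax:
  Adjusted income: ¥505,400 + ¥99,900 + ¥122,400 = ¥727,700
  Less exemption ¥82,000 → base ¥645,700
  ¥645,700 × 24% = ¥154,968

General income tax:
  ¥67,000 × 14% = ¥9,380
  ¥277,000 × 26% = ¥72,020
  ¥161,400 × 33% = ¥53,262
  → ¥134,662
  Less investment credit ¥10,000 → ¥124,662

¥154,968 > ¥124,662, so the supplementary minimum tax is the binding amount.

¥154,968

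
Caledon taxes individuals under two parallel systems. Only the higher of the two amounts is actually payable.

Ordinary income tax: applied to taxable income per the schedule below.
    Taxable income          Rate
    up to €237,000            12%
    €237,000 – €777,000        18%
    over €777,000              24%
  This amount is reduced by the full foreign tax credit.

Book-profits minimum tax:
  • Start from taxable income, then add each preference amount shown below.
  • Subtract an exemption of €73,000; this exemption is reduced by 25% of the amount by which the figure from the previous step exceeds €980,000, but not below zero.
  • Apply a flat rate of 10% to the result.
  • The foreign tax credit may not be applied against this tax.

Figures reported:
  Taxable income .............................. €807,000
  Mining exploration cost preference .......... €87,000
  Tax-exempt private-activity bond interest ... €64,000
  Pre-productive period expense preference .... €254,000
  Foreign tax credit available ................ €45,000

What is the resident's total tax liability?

€119,700

Book-profits minimum tax:
  Adjusted income: €807,000 + €87,000 + €64,000 + €254,000 = €1,212,000
  Exemption: €73,000 − 25% × (€1,212,000 − €980,000) = €73,000 − €58,000 = €15,000
  Base: €1,212,000 − €15,000 = €1,197,000
  €1,197,000 × 10% = €119,700

Ordinary income tax:
  €237,000 × 12% = €28,440
  €540,000 × 18% = €97,200
  €30,000 × 24% = €7,200
  → €132,840
  Less foreign tax credit €45,000 → €87,840

€119,700 > €87,840, so the book-profits minimum tax is the binding amount.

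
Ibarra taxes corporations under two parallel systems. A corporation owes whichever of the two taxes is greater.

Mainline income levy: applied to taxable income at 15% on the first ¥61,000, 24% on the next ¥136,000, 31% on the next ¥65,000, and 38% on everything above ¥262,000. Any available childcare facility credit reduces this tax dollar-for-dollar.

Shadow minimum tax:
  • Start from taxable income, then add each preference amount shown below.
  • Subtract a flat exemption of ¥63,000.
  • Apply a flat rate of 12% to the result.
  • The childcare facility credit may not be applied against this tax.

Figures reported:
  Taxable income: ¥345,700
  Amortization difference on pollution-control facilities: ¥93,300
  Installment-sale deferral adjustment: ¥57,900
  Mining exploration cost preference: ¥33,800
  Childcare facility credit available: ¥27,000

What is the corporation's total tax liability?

¥66,746

Shadow minimum tax:
  Adjusted income: ¥345,700 + ¥93,300 + ¥57,900 + ¥33,800 = ¥530,700
  Less exemption ¥63,000 → base ¥467,700
  ¥467,700 × 12% = ¥56,124

Mainline income levy:
  ¥61,000 × 15% = ¥9,150
  ¥136,000 × 24% = ¥32,640
  ¥65,000 × 31% = ¥20,150
  ¥83,700 × 38% = ¥31,806
  → ¥93,746
  Less childcare facility credit ¥27,000 → ¥66,746

¥66,746 > ¥56,124, so the mainline income levy governs.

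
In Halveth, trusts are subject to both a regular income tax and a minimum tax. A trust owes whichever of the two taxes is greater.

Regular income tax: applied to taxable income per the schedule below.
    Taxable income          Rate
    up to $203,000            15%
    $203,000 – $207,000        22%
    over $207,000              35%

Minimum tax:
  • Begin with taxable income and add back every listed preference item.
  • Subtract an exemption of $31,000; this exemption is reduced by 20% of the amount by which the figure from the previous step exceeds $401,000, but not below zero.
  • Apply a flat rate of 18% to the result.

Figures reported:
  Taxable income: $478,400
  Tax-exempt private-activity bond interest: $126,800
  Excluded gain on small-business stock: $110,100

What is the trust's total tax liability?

$128,754

Minimum tax:
  Adjusted income: $478,400 + $126,800 + $110,100 = $715,300
  Exemption: 20% × ($715,300 − $401,000) = $62,860 ≥ $31,000, so the exemption is fully phased out
  Base: $715,300 − $0 = $715,300
  $715,300 × 18% = $128,754

Regular income tax:
  $203,000 × 15% = $30,450
  $4,000 × 22% = $880
  $271,400 × 35% = $94,990
  → $126,320

$128,754 > $126,320, so the minimum tax is the binding amount.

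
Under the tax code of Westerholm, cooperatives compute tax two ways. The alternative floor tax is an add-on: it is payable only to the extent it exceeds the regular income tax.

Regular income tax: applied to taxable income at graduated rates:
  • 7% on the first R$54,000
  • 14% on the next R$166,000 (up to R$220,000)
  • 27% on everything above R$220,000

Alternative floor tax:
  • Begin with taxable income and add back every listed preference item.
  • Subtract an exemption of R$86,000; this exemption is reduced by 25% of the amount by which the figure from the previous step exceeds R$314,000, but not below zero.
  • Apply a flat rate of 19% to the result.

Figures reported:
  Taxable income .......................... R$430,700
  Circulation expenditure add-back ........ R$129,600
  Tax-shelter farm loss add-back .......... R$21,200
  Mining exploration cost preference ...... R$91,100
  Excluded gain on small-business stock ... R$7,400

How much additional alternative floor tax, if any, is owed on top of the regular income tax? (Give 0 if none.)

R$45,291

Regular income tax:
  R$54,000 × 7% = R$3,780
  R$166,000 × 14% = R$23,240
  R$210,700 × 27% = R$56,889
  → R$83,909

Alternative floor tax:
  Adjusted income: R$430,700 + R$129,600 + R$21,200 + R$91,100 + R$7,400 = R$680,000
  Exemption: 25% × (R$680,000 − R$314,000) = R$91,500 ≥ R$86,000, so the exemption is fully phased out
  Base: R$680,000 − R$0 = R$680,000
  R$680,000 × 19% = R$129,200

Excess of alternative floor tax over regular income tax: R$129,200 − R$83,909 = R$45,291.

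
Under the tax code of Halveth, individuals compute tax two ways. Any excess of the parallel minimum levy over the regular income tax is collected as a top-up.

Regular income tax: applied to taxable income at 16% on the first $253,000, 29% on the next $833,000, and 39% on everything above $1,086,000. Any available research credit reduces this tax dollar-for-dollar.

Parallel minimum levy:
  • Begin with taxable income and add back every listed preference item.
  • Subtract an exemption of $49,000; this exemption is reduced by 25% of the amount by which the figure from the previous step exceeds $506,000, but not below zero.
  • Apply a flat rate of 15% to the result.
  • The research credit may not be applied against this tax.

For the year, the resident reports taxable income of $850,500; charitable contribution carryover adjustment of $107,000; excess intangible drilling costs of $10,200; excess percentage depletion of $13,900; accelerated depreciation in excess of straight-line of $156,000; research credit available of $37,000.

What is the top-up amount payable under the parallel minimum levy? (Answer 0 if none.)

Parallel minimum levy:
  Adjusted income: $850,500 + $107,000 + $10,200 + $13,900 + $156,000 = $1,137,600
  Exemption: 25% × ($1,137,600 − $506,000) = $157,900 ≥ $49,000, so the exemption is fully phased out
  Base: $1,137,600 − $0 = $1,137,600
  $1,137,600 × 15% = $170,640

Regular income tax:
  $253,000 × 16% = $40,480
  $597,500 × 29% = $173,275
  → $213,755
  Less research credit $37,000 → $176,755

$170,640 ≤ $176,755, so no add-on is due.

$0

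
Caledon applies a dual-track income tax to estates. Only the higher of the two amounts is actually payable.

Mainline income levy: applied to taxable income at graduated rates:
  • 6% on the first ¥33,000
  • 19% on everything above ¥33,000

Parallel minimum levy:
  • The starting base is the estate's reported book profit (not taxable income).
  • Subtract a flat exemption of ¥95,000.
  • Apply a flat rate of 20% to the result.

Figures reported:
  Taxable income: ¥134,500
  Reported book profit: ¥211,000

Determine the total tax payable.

Parallel minimum levy:
  Base (reported book profit): ¥211,000
  Less exemption ¥95,000 → base ¥116,000
  ¥116,000 × 20% = ¥23,200

Mainline income levy:
  ¥33,000 × 6% = ¥1,980
  ¥101,500 × 19% = ¥19,285
  → ¥21,265

¥23,200 > ¥21,265, so the parallel minimum levy is the binding amount.

¥23,200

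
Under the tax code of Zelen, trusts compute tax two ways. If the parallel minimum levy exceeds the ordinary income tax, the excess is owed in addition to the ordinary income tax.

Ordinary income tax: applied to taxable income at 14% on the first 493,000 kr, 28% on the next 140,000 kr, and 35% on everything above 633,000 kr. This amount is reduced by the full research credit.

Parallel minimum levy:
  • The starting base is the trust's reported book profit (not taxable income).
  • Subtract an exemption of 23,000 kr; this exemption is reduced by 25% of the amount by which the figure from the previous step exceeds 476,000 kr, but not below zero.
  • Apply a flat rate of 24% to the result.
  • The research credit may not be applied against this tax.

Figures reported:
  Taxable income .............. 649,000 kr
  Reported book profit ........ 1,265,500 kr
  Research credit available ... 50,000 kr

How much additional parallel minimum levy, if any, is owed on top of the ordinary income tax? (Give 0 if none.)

239,900 kr

Ordinary income tax:
  493,000 kr × 14% = 69,020 kr
  140,000 kr × 28% = 39,200 kr
  16,000 kr × 35% = 5,600 kr
  → 113,820 kr
  Less research credit 50,000 kr → 63,820 kr

Parallel minimum levy:
  Base (reported book profit): 1,265,500 kr
  Exemption: 25% × (1,265,500 kr − 476,000 kr) = 197,375 kr ≥ 23,000 kr, so the exemption is fully phased out
  Base: 1,265,500 kr − 0 kr = 1,265,500 kr
  1,265,500 kr × 24% = 303,720 kr

Excess of parallel minimum levy over ordinary income tax: 303,720 kr − 63,820 kr = 239,900 kr.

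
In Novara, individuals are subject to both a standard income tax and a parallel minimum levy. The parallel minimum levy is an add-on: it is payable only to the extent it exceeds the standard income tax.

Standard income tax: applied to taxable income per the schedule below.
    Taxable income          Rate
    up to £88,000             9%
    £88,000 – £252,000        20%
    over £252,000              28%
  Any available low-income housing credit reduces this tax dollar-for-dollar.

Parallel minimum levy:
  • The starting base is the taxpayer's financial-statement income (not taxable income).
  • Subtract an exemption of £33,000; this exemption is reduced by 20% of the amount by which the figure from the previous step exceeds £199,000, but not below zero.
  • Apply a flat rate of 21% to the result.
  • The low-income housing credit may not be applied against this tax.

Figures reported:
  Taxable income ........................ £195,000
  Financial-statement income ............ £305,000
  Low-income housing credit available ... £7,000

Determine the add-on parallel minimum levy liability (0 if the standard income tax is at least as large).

£39,252

Parallel minimum levy:
  Base (financial-statement income): £305,000
  Exemption: £33,000 − 20% × (£305,000 − £199,000) = £33,000 − £21,200 = £11,800
  Base: £305,000 − £11,800 = £293,200
  £293,200 × 21% = £61,572

Standard income tax:
  £88,000 × 9% = £7,920
  £107,000 × 20% = £21,400
  → £29,320
  Less low-income housing credit £7,000 → £22,320

Excess of parallel minimum levy over standard income tax: £61,572 − £22,320 = £39,252.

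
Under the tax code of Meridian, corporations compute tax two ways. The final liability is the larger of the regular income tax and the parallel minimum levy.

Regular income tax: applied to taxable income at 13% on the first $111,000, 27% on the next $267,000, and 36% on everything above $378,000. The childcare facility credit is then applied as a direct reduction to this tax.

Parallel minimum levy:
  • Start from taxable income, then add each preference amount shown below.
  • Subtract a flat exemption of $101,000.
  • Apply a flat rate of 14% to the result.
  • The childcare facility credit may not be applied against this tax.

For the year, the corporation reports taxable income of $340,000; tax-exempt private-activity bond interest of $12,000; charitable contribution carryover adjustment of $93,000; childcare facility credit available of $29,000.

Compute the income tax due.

Parallel minimum levy:
  Adjusted income: $340,000 + $12,000 + $93,000 = $445,000
  Less exemption $101,000 → base $344,000
  $344,000 × 14% = $48,160

Regular income tax:
  $111,000 × 13% = $14,430
  $229,000 × 27% = $61,830
  → $76,260
  Less childcare facility credit $29,000 → $47,260

$48,160 > $47,260, so the parallel minimum levy is the binding amount.

$48,160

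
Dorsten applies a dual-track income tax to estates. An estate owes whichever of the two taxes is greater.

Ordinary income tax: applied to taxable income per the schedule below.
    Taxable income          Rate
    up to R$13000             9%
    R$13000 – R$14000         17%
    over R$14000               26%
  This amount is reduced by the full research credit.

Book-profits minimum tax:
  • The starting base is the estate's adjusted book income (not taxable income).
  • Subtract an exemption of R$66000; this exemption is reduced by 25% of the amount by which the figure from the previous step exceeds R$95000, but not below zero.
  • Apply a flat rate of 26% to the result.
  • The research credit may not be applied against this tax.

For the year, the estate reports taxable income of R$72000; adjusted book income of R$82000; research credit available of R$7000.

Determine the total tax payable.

R$9420

Book-profits minimum tax:
  Base (adjusted book income): R$82000
  Exemption: R$82000 ≤ R$95000, so full R$66000 applies
  Base: R$82000 − R$66000 = R$16000
  R$16000 × 26% = R$4160

Ordinary income tax:
  R$13000 × 9% = R$1170
  R$1000 × 17% = R$170
  R$58000 × 26% = R$15080
  → R$16420
  Less research credit R$7000 → R$9420

R$9420 > R$4160, so the ordinary income tax governs.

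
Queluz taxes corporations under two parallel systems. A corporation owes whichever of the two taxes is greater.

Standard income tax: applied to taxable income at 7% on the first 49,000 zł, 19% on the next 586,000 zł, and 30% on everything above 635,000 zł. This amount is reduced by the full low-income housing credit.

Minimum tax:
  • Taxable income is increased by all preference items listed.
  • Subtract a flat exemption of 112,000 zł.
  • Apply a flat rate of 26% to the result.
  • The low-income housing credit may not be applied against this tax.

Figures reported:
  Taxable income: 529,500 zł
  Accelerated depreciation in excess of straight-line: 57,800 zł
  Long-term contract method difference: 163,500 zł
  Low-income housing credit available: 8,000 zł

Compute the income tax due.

Minimum tax:
  Adjusted income: 529,500 zł + 57,800 zł + 163,500 zł = 750,800 zł
  Less exemption 112,000 zł → base 638,800 zł
  638,800 zł × 26% = 166,088 zł

Standard income tax:
  49,000 zł × 7% = 3,430 zł
  480,500 zł × 19% = 91,295 zł
  → 94,725 zł
  Less low-income housing credit 8,000 zł → 86,725 zł

166,088 zł > 86,725 zł, so the minimum tax is the binding amount.

166,088 zł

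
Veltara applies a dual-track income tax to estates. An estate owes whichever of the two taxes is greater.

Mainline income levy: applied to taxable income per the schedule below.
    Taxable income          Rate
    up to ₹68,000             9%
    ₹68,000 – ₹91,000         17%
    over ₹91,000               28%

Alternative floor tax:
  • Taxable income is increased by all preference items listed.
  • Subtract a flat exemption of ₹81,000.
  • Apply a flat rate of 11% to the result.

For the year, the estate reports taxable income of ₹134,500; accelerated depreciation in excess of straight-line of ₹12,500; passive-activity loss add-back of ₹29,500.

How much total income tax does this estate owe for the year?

Mainline income levy:
  ₹68,000 × 9% = ₹6,120
  ₹23,000 × 17% = ₹3,910
  ₹43,500 × 28% = ₹12,180
  → ₹22,210

Alternative floor tax:
  Adjusted income: ₹134,500 + ₹12,500 + ₹29,500 = ₹176,500
  Less exemption ₹81,000 → base ₹95,500
  ₹95,500 × 11% = ₹10,505

₹22,210 > ₹10,505, so the mainline income levy governs.

₹22,210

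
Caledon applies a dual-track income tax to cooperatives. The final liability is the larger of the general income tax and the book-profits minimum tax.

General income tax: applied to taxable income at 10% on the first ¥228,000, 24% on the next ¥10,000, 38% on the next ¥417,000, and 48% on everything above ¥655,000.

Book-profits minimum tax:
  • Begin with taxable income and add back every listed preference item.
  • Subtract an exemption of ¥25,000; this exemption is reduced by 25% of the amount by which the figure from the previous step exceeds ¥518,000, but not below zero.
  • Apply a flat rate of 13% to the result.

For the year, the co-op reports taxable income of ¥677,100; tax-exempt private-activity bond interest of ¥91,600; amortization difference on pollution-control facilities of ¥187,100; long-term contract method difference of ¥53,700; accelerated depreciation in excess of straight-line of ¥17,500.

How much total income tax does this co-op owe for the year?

General income tax:
  ¥228,000 × 10% = ¥22,800
  ¥10,000 × 24% = ¥2,400
  ¥417,000 × 38% = ¥158,460
  ¥22,100 × 48% = ¥10,608
  → ¥194,268

Book-profits minimum tax:
  Adjusted income: ¥677,100 + ¥91,600 + ¥187,100 + ¥53,700 + ¥17,500 = ¥1,027,000
  Exemption: 25% × (¥1,027,000 − ¥518,000) = ¥127,250 ≥ ¥25,000, so the exemption is fully phased out
  Base: ¥1,027,000 − ¥0 = ¥1,027,000
  ¥1,027,000 × 13% = ¥133,510

¥194,268 > ¥133,510, so the general income tax governs.

¥194,268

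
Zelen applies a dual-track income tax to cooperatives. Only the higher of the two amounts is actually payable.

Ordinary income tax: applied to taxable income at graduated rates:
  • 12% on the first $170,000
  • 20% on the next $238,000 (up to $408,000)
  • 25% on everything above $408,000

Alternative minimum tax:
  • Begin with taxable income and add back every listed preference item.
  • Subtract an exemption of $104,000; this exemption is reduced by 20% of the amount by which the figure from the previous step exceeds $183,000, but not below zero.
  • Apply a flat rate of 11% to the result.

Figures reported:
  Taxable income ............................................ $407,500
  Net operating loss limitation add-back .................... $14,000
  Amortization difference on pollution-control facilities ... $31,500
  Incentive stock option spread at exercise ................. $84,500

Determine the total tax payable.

$67,900

Alternative minimum tax:
  Adjusted income: $407,500 + $14,000 + $31,500 + $84,500 = $537,500
  Exemption: $104,000 − 20% × ($537,500 − $183,000) = $104,000 − $70,900 = $33,100
  Base: $537,500 − $33,100 = $504,400
  $504,400 × 11% = $55,484

Ordinary income tax:
  $170,000 × 12% = $20,400
  $237,500 × 20% = $47,500
  → $67,900

$67,900 > $55,484, so the ordinary income tax governs.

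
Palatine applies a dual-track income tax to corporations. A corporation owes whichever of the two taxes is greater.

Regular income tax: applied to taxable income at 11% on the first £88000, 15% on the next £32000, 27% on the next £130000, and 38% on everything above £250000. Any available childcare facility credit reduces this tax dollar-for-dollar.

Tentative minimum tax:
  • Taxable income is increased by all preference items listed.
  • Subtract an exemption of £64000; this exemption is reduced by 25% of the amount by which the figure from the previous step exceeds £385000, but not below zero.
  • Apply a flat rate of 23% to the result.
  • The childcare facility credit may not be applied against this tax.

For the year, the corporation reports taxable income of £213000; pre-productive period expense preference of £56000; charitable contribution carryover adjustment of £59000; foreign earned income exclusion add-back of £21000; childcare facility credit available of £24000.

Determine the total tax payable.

Regular income tax:
  £88000 × 11% = £9680
  £32000 × 15% = £4800
  £93000 × 27% = £25110
  → £39590
  Less childcare facility credit £24000 → £15590

Tentative minimum tax:
  Adjusted income: £213000 + £56000 + £59000 + £21000 = £349000
  Exemption: £349000 ≤ £385000, so full £64000 applies
  Base: £349000 − £64000 = £285000
  £285000 × 23% = £65550

£65550 > £15590, so the tentative minimum tax is the binding amount.

£65550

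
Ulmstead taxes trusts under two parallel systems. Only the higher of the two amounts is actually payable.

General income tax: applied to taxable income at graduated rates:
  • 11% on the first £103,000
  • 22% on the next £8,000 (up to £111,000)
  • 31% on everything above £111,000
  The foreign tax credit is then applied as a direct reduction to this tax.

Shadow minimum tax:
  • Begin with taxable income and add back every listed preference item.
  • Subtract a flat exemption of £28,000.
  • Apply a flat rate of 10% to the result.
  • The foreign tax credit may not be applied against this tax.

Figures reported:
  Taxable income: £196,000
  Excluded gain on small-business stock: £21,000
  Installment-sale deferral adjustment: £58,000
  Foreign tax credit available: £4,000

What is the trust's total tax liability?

£35,440

Shadow minimum tax:
  Adjusted income: £196,000 + £21,000 + £58,000 = £275,000
  Less exemption £28,000 → base £247,000
  £247,000 × 10% = £24,700

General income tax:
  £103,000 × 11% = £11,330
  £8,000 × 22% = £1,760
  £85,000 × 31% = £26,350
  → £39,440
  Less foreign tax credit £4,000 → £35,440

£35,440 > £24,700, so the general income tax governs.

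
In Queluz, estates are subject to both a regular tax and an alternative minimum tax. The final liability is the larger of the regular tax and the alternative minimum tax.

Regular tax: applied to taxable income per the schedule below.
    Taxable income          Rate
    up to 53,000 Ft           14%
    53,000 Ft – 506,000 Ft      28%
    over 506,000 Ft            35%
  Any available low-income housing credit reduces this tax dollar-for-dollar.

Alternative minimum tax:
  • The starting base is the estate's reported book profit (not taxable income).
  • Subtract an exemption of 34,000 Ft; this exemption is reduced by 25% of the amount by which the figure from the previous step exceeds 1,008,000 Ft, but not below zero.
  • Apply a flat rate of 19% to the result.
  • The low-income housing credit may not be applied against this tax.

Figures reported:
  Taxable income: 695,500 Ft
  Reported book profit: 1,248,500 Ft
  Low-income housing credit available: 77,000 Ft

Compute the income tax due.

Regular tax:
  53,000 Ft × 14% = 7,420 Ft
  453,000 Ft × 28% = 126,840 Ft
  189,500 Ft × 35% = 66,325 Ft
  → 200,585 Ft
  Less low-income housing credit 77,000 Ft → 123,585 Ft

Alternative minimum tax:
  Base (reported book profit): 1,248,500 Ft
  Exemption: 25% × (1,248,500 Ft − 1,008,000 Ft) = 60,125 Ft ≥ 34,000 Ft, so the exemption is fully phased out
  Base: 1,248,500 Ft − 0 Ft = 1,248,500 Ft
  1,248,500 Ft × 19% = 237,215 Ft

237,215 Ft > 123,585 Ft, so the alternative minimum tax is the binding amount.

237,215 Ft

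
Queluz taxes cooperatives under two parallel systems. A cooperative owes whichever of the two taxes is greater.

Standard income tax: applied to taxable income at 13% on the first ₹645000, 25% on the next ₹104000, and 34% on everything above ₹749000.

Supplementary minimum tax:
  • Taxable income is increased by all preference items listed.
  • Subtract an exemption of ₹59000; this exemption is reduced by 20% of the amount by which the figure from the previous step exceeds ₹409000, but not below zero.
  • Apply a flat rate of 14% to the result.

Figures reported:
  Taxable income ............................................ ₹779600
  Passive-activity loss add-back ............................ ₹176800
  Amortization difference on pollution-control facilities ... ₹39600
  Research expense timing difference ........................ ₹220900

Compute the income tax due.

Standard income tax:
  ₹645000 × 13% = ₹83850
  ₹104000 × 25% = ₹26000
  ₹30600 × 34% = ₹10404
  → ₹120254

Supplementary minimum tax:
  Adjusted income: ₹779600 + ₹176800 + ₹39600 + ₹220900 = ₹1216900
  Exemption: 20% × (₹1216900 − ₹409000) = ₹161580 ≥ ₹59000, so the exemption is fully phased out
  Base: ₹1216900 − ₹0 = ₹1216900
  ₹1216900 × 14% = ₹170366

₹170366 > ₹120254, so the supplementary minimum tax is the binding amount.

₹170366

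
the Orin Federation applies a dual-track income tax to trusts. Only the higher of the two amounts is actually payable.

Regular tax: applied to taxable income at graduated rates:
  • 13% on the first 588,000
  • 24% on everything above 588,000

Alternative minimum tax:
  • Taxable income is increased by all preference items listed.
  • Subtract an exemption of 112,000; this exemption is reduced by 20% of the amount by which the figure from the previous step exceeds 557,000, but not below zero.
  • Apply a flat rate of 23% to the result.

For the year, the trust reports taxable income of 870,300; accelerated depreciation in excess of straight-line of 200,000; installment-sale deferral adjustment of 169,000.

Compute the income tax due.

285,039

Regular tax:
  588,000 × 13% = 76,440
  282,300 × 24% = 67,752
  → 144,192

Alternative minimum tax:
  Adjusted income: 870,300 + 200,000 + 169,000 = 1,239,300
  Exemption: 20% × (1,239,300 − 557,000) = 136,460 ≥ 112,000, so the exemption is fully phased out
  Base: 1,239,300 − 0 = 1,239,300
  1,239,300 × 23% = 285,039

285,039 > 144,192, so the alternative minimum tax is the binding amount.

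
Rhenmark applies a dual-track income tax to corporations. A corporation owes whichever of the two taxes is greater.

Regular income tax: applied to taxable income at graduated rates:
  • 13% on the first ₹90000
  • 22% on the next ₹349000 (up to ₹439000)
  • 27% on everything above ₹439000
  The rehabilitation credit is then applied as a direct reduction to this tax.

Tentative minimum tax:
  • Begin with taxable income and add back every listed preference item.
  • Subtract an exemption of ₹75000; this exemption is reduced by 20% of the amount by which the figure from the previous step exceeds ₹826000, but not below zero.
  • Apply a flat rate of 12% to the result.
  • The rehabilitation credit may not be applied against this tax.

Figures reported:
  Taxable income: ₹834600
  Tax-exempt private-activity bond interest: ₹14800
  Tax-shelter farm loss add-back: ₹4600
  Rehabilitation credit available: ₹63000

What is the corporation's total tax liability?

₹132292

Tentative minimum tax:
  Adjusted income: ₹834600 + ₹14800 + ₹4600 = ₹854000
  Exemption: ₹75000 − 20% × (₹854000 − ₹826000) = ₹75000 − ₹5600 = ₹69400
  Base: ₹854000 − ₹69400 = ₹784600
  ₹784600 × 12% = ₹94152

Regular income tax:
  ₹90000 × 13% = ₹11700
  ₹349000 × 22% = ₹76780
  ₹395600 × 27% = ₹106812
  → ₹195292
  Less rehabilitation credit ₹63000 → ₹132292

₹132292 > ₹94152, so the regular income tax governs.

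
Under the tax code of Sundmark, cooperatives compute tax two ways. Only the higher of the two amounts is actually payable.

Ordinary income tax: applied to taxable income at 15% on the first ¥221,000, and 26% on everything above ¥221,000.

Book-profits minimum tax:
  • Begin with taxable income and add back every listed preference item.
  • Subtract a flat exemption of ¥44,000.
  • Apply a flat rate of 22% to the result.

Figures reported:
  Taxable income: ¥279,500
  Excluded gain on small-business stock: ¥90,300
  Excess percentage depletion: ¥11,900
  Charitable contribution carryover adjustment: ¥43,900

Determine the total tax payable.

Ordinary income tax:
  ¥221,000 × 15% = ¥33,150
  ¥58,500 × 26% = ¥15,210
  → ¥48,360

Book-profits minimum tax:
  Adjusted income: ¥279,500 + ¥90,300 + ¥11,900 + ¥43,900 = ¥425,600
  Less exemption ¥44,000 → base ¥381,600
  ¥381,600 × 22% = ¥83,952

¥83,952 > ¥48,360, so the book-profits minimum tax is the binding amount.

¥83,952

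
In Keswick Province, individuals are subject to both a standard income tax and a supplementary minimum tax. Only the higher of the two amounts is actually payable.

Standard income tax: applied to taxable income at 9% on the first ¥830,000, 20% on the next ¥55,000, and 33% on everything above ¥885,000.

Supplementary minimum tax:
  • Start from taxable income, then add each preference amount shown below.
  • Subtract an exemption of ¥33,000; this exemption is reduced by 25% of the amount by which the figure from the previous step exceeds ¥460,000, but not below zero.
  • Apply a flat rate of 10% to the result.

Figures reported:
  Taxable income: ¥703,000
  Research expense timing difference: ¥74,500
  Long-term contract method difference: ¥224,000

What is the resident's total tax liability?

¥100,150

Supplementary minimum tax:
  Adjusted income: ¥703,000 + ¥74,500 + ¥224,000 = ¥1,001,500
  Exemption: 25% × (¥1,001,500 − ¥460,000) = ¥135,375 ≥ ¥33,000, so the exemption is fully phased out
  Base: ¥1,001,500 − ¥0 = ¥1,001,500
  ¥1,001,500 × 10% = ¥100,150

Standard income tax:
  ¥703,000 × 9% = ¥63,270

¥100,150 > ¥63,270, so the supplementary minimum tax is the binding amount.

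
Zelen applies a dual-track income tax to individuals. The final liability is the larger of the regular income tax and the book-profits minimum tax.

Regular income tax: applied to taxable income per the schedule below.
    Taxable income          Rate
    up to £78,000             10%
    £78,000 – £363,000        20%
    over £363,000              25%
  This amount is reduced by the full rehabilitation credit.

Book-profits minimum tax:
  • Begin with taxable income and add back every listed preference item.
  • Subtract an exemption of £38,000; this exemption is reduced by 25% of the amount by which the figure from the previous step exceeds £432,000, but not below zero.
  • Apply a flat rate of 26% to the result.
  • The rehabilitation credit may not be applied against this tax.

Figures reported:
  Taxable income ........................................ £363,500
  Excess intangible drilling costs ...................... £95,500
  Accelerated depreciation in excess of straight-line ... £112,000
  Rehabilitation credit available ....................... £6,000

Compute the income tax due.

Regular income tax:
  £78,000 × 10% = £7,800
  £285,000 × 20% = £57,000
  £500 × 25% = £125
  → £64,925
  Less rehabilitation credit £6,000 → £58,925

Book-profits minimum tax:
  Adjusted income: £363,500 + £95,500 + £112,000 = £571,000
  Exemption: £38,000 − 25% × (£571,000 − £432,000) = £38,000 − £34,750 = £3,250
  Base: £571,000 − £3,250 = £567,750
  £567,750 × 26% = £147,615

£147,615 > £58,925, so the book-profits minimum tax is the binding amount.

£147,615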